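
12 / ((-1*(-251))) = 12 / 251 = 0.05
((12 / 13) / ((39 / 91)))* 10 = 21.54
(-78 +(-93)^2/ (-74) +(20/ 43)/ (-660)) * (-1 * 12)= 40926946/ 17501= 2338.55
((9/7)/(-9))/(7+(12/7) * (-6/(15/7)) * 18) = 5/2779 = 0.00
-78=-78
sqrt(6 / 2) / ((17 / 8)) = 8 * sqrt(3) / 17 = 0.82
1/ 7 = 0.14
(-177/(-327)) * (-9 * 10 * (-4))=21240/109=194.86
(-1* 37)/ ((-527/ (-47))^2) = -81733/ 277729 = -0.29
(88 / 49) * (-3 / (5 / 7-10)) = 264 / 455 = 0.58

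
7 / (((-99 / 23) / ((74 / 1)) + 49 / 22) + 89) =65527 / 853434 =0.08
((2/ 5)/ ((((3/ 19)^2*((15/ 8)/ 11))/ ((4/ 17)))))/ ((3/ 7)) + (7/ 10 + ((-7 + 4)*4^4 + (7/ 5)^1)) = -49174199/ 68850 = -714.22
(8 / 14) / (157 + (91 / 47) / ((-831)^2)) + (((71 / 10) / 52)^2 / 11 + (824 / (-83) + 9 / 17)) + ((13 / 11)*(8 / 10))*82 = 12288864330837104429 / 180362355919345600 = 68.13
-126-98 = -224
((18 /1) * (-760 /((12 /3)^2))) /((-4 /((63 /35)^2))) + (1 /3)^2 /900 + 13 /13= 1404439 /2025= 693.55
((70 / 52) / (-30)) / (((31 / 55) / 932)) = -89705 / 1209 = -74.20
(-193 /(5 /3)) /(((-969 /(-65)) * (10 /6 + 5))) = -7527 /6460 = -1.17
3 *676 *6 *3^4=985608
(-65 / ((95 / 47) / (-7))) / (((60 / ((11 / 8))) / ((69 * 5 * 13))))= 14067053 / 608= 23136.60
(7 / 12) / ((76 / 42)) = 49 / 152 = 0.32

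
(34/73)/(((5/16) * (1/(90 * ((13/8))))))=15912/73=217.97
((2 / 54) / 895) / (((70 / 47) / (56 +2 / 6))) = 7943 / 5074650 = 0.00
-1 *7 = -7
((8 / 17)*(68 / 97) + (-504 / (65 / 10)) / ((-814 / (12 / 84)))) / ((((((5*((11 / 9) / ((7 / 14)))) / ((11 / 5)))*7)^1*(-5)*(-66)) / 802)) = 106042044 / 4939809875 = 0.02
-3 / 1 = -3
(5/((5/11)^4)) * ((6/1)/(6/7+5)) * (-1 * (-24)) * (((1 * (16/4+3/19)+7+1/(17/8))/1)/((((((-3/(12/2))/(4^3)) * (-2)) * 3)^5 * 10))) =1102206496415940608/74491875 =14796331766.60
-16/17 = -0.94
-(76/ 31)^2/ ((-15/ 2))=11552/ 14415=0.80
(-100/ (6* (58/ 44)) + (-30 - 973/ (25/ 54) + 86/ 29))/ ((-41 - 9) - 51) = 4657454/ 219675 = 21.20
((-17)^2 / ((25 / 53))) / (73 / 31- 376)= -474827 / 289575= -1.64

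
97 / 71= 1.37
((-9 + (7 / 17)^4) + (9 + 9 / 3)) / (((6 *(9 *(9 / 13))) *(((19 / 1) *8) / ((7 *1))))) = 5754931 / 1542465828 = 0.00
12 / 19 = 0.63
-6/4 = -3/2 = -1.50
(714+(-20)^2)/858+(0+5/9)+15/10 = 8633/2574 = 3.35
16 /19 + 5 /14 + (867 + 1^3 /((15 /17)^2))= 52038599 /59850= 869.48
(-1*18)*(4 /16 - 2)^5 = 151263 /512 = 295.44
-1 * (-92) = 92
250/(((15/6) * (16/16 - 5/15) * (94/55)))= 4125/47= 87.77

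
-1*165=-165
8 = 8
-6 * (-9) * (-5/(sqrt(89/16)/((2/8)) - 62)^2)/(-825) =18/(55 * (62 - sqrt(89))^2) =0.00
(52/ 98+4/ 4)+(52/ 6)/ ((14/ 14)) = 1499/ 147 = 10.20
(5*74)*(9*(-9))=-29970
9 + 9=18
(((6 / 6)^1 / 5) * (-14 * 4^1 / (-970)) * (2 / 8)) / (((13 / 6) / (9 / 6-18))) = -693 / 31525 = -0.02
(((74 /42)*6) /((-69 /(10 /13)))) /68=-185 /106743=-0.00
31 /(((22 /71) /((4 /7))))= 4402 /77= 57.17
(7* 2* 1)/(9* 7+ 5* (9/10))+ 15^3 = 455653/135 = 3375.21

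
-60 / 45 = -4 / 3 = -1.33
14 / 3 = 4.67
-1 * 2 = -2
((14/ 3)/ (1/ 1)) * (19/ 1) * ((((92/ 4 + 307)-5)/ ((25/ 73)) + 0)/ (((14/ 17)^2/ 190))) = 495041105/ 21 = 23573385.95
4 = 4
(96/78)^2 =1.51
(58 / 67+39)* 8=21368 / 67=318.93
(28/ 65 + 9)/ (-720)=-613/ 46800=-0.01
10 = 10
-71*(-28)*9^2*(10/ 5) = 322056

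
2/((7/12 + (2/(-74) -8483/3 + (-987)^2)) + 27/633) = 187368/90999197585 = 0.00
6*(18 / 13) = 108 / 13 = 8.31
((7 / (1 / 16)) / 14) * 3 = 24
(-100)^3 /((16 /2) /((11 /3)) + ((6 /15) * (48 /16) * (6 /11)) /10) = -444983.82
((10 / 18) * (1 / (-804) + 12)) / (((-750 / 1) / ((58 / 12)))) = -279763 / 6512400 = -0.04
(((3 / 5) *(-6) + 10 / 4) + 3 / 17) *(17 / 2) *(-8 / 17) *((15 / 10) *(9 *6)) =25434 / 85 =299.22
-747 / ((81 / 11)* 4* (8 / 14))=-6391 / 144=-44.38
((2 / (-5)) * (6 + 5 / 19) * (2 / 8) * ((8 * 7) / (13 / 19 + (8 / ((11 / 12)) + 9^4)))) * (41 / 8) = -0.03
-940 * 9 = -8460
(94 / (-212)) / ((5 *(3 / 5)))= -47 / 318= -0.15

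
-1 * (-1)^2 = -1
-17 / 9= -1.89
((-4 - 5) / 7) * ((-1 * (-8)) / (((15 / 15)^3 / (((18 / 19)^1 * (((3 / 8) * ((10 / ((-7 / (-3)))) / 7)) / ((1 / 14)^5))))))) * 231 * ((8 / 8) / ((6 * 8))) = -110020680 / 19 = -5790562.11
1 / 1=1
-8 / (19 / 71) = -568 / 19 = -29.89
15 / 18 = 5 / 6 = 0.83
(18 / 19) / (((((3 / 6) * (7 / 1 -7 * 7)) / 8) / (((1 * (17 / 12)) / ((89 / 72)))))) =-4896 / 11837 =-0.41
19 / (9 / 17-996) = -323 / 16923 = -0.02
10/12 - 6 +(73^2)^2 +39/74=3152204236/111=28398236.36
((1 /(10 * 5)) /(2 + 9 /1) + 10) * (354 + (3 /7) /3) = 13636979 /3850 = 3542.07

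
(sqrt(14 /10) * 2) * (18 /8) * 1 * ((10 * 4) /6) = 6 * sqrt(35) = 35.50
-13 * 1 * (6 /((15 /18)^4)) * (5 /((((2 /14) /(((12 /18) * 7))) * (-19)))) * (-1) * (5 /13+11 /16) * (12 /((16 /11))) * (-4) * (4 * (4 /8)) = 233662968 /2375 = 98384.41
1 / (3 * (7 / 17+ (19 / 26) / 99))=14586 / 18341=0.80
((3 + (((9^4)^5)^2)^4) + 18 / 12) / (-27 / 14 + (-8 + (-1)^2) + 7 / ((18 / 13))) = -60141195300224318425296291451226715271444331482944052745110786626367270346945117865855013288914287658335139302349457389287008375926411011448211448800551093 / 488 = -123240154303738357428885800000000000000000000000000000000000000000000000000000000000000000000000000000000000000000000000000000000000000000000000000000000.00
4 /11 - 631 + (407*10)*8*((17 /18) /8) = 318112 /99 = 3213.25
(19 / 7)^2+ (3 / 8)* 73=13619 / 392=34.74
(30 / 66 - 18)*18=-3474 / 11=-315.82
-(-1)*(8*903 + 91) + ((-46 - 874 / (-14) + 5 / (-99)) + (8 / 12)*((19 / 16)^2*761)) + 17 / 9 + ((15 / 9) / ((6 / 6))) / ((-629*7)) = 64153563701 / 7970688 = 8048.69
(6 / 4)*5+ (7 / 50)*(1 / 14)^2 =10501 / 1400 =7.50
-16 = -16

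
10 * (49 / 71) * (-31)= -15190 / 71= -213.94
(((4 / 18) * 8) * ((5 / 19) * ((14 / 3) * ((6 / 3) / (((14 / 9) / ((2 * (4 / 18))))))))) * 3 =640 / 171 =3.74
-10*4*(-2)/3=80/3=26.67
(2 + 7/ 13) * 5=165/ 13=12.69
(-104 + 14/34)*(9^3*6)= -7702614/17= -453094.94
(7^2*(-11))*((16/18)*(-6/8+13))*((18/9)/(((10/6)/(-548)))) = 57892912/15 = 3859527.47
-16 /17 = -0.94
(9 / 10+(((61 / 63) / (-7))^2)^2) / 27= 340544192659 / 10212172027470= 0.03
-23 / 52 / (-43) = 23 / 2236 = 0.01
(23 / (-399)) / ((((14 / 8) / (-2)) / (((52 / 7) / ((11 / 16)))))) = 153088 / 215061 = 0.71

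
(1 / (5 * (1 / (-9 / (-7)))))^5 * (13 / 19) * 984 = 755354808 / 997915625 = 0.76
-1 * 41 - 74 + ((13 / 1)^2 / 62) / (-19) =-135639 / 1178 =-115.14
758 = 758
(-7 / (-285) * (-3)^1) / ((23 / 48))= -336 / 2185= -0.15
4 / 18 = 2 / 9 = 0.22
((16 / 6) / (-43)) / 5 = -8 / 645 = -0.01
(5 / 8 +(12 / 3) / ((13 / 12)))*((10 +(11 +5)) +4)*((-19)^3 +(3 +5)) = -3549345 / 4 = -887336.25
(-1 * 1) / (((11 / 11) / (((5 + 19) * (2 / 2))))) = -24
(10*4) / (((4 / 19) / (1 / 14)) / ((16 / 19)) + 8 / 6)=240 / 29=8.28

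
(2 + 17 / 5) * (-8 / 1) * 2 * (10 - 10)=0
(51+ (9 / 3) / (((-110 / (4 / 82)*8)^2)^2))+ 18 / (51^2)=1561252256290664960867 / 30608635918051840000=51.01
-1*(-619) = 619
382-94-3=285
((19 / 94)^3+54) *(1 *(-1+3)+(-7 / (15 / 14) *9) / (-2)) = 1408553603 / 830584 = 1695.86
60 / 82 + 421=17291 / 41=421.73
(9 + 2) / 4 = 11 / 4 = 2.75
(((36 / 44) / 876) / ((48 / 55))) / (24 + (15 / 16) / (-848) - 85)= -1060 / 60419399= -0.00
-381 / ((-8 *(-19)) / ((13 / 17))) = -4953 / 2584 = -1.92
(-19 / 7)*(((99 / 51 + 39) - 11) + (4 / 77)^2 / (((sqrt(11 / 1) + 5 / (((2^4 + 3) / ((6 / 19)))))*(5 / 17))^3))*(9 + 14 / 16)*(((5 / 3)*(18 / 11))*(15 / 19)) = -22532566360605998609383436331 / 13040254922046263793361172 - 340823443673585841617412*sqrt(11) / 6711895915759106364230015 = -1728.09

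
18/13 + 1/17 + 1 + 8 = 2308/221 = 10.44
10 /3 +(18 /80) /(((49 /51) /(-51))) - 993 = -5889467 /5880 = -1001.61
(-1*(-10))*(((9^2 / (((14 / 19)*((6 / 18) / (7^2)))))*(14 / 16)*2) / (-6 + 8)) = 141395.62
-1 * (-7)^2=-49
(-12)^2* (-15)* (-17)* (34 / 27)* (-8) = -369920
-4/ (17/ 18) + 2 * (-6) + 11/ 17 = -265/ 17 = -15.59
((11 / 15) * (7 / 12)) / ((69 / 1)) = 77 / 12420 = 0.01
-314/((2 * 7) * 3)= -157/21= -7.48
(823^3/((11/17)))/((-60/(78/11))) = -123194630507/1210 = -101813744.22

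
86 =86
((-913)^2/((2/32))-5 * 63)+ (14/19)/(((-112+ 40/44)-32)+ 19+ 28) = 38263247619/2869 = 13336788.99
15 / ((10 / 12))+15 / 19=357 / 19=18.79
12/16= 3/4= 0.75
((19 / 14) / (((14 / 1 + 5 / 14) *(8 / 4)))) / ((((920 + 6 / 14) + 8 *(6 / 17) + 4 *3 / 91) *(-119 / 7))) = -1729 / 574246950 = -0.00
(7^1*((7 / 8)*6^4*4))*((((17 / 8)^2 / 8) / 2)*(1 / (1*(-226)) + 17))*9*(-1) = -39652060329 / 28928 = -1370715.58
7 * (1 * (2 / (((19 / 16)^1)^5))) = 14680064 / 2476099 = 5.93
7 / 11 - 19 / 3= -188 / 33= -5.70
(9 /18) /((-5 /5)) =-1 /2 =-0.50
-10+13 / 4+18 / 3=-3 / 4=-0.75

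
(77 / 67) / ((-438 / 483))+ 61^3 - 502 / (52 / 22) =28837096583 / 127166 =226767.35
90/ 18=5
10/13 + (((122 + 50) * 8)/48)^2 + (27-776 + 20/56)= 121055/1638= 73.90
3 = 3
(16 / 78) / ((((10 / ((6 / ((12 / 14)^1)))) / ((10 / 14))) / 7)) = 28 / 39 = 0.72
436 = 436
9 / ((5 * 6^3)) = 1 / 120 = 0.01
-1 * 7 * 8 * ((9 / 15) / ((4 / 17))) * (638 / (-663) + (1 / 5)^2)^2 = -3271693166 / 26934375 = -121.47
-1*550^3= -166375000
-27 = -27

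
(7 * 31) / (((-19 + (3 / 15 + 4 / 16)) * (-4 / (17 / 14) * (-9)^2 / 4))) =5270 / 30051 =0.18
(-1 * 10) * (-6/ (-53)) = -60/ 53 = -1.13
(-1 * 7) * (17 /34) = -7 /2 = -3.50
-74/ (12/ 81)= -999/ 2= -499.50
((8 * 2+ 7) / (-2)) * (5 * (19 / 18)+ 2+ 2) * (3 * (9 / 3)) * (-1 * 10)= 19205 / 2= 9602.50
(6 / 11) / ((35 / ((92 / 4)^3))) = 73002 / 385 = 189.62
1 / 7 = 0.14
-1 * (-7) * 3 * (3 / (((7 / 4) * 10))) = 18 / 5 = 3.60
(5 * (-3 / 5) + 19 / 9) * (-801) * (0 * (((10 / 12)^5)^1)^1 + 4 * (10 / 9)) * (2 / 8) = 7120 / 9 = 791.11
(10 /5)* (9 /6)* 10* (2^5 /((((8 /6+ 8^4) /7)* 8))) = 90 /439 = 0.21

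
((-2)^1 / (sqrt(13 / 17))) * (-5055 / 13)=10110 * sqrt(221) / 169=889.33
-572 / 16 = -35.75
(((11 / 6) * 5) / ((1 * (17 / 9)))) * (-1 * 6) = -495 / 17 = -29.12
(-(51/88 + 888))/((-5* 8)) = 15639/704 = 22.21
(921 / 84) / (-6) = -307 / 168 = -1.83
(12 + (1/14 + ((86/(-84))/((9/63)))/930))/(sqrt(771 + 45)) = 0.42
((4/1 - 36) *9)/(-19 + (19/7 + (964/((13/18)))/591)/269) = 694420272/45767875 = 15.17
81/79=1.03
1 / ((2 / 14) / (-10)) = -70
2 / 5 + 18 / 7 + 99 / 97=13553 / 3395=3.99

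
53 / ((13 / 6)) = 318 / 13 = 24.46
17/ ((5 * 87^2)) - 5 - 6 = -416278/ 37845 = -11.00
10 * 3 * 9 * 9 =2430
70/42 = 5/3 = 1.67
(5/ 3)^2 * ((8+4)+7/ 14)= 625/ 18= 34.72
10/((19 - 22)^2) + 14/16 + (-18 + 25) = 647/72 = 8.99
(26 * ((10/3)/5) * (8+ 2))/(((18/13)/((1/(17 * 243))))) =3380/111537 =0.03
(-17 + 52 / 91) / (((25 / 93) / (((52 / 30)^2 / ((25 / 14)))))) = -963976 / 9375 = -102.82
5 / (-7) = -5 / 7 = -0.71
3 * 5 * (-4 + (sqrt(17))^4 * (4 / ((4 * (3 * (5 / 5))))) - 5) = 1310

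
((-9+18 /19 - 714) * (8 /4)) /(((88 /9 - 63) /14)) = 3457188 /9101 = 379.87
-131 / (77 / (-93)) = 12183 / 77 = 158.22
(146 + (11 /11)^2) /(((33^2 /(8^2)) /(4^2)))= 50176 /363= 138.23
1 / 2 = 0.50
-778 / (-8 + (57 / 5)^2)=-19450 / 3049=-6.38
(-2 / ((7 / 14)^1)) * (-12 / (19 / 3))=144 / 19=7.58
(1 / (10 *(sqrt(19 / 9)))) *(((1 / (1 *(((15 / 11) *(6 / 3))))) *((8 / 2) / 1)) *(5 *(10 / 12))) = 11 *sqrt(19) / 114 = 0.42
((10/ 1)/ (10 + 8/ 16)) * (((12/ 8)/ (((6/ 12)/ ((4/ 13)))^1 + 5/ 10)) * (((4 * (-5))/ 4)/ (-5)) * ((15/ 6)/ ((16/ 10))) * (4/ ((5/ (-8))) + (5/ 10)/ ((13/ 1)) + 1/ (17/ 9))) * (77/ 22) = -322225/ 15028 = -21.44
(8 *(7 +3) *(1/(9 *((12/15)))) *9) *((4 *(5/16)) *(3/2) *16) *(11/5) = 6600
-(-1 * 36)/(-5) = -7.20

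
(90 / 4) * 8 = 180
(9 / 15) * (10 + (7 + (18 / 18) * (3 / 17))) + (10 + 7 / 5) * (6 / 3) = 2814 / 85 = 33.11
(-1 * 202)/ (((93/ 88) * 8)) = -2222/ 93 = -23.89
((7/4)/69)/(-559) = -7/154284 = -0.00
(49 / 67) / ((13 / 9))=441 / 871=0.51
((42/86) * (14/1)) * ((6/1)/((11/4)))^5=2341011456/6925193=338.04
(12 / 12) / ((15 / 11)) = 11 / 15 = 0.73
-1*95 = -95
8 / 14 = 4 / 7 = 0.57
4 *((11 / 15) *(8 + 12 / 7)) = 2992 / 105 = 28.50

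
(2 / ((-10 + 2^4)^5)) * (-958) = -479 / 1944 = -0.25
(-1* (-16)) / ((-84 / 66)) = -88 / 7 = -12.57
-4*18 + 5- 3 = -70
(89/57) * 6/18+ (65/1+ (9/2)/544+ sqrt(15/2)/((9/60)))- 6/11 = 10 * sqrt(30)/3+ 132990113/2046528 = 83.24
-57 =-57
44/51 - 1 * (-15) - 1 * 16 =-7/51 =-0.14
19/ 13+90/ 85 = 557/ 221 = 2.52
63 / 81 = 7 / 9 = 0.78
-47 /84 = -0.56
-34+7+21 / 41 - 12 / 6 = -28.49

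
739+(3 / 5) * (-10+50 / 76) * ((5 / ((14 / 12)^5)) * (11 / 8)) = 230293597 / 319333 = 721.17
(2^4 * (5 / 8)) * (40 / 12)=100 / 3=33.33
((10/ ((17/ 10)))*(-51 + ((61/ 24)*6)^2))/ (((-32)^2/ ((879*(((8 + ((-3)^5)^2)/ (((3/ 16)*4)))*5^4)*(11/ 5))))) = 99261073474.66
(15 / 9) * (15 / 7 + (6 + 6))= 165 / 7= 23.57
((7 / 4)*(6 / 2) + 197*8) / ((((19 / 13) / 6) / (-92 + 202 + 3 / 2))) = 55008525 / 76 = 723796.38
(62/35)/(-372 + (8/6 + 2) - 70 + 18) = -0.00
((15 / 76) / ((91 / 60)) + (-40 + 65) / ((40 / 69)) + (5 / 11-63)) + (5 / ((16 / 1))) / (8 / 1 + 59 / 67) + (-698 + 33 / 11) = -527851685 / 739024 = -714.26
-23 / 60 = -0.38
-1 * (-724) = 724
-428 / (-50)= 214 / 25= 8.56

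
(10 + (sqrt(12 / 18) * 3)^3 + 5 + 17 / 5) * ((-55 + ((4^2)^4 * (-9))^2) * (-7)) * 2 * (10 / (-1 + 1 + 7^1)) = -128024385138928- 41747082110520 * sqrt(6) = -230283434559773.85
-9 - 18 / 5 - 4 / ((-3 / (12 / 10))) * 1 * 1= -11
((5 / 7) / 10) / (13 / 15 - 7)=-15 / 1288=-0.01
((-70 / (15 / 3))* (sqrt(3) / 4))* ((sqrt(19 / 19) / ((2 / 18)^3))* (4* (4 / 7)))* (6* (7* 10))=-2449440* sqrt(3)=-4242554.53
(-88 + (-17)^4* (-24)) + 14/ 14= -2004591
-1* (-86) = 86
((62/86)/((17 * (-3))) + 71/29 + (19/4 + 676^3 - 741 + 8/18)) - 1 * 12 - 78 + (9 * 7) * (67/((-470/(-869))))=55403300824816153/179343540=308922756.99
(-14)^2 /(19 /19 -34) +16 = 332 /33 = 10.06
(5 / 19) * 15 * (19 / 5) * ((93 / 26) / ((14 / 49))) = 9765 / 52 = 187.79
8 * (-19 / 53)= -152 / 53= -2.87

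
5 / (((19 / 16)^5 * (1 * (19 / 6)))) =31457280 / 47045881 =0.67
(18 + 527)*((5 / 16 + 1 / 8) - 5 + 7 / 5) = -27577 / 16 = -1723.56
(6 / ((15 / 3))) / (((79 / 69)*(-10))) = -207 / 1975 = -0.10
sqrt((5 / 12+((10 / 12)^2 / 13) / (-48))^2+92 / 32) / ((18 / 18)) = sqrt(1537957201) / 22464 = 1.75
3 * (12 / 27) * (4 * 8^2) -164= 532 / 3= 177.33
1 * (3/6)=1/2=0.50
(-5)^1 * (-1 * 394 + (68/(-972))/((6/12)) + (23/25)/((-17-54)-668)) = 1769467189/897885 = 1970.71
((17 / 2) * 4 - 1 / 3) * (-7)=-235.67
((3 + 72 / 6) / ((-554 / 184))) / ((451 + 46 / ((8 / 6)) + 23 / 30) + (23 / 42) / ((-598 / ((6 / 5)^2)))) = -9418500 / 919296797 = -0.01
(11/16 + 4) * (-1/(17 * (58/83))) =-6225/15776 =-0.39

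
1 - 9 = -8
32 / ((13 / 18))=576 / 13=44.31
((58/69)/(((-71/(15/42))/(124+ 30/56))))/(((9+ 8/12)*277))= -17435/88658836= -0.00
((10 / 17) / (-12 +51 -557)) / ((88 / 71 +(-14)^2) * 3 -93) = -355 / 155905827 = -0.00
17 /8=2.12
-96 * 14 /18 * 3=-224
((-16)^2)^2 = 65536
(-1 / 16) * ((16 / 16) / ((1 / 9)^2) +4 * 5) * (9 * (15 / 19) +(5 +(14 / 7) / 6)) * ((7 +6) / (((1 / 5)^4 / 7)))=-4072761875 / 912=-4465747.67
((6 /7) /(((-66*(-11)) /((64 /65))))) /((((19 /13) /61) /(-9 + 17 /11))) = -320128 /885115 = -0.36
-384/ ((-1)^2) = -384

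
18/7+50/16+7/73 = 23679/4088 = 5.79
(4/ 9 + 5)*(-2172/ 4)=-8869/ 3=-2956.33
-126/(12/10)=-105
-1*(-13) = 13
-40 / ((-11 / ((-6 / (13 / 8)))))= -13.43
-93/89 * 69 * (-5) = 32085/89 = 360.51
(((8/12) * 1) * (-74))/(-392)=37/294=0.13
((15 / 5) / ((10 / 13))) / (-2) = -39 / 20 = -1.95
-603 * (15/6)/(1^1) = -1507.50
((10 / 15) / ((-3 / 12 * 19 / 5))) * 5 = -200 / 57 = -3.51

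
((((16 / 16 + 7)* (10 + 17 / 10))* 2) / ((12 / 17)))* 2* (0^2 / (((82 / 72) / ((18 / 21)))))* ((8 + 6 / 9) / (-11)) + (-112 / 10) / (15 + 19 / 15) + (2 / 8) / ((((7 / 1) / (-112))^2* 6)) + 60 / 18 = 812 / 61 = 13.31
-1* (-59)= 59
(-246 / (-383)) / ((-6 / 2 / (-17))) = 1394 / 383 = 3.64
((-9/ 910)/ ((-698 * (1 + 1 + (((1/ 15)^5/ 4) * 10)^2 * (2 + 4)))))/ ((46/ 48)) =166075312500/ 22464976767917957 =0.00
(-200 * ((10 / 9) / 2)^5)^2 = 390625000000 / 3486784401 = 112.03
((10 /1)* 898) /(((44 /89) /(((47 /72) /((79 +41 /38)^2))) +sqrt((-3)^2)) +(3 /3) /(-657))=4454580145590 /2410640846083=1.85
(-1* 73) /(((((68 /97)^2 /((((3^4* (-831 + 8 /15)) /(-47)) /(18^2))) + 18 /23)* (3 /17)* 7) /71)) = -4693.97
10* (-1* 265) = -2650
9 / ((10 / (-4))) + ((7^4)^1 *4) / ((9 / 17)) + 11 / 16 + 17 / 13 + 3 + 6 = 169867939 / 9360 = 18148.28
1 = 1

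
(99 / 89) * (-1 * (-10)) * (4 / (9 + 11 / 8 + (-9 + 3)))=6336 / 623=10.17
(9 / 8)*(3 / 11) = 27 / 88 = 0.31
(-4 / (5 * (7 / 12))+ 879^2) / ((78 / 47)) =423664063 / 910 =465564.90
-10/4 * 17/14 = -85/28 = -3.04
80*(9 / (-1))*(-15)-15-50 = 10735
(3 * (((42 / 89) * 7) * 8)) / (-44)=-1764 / 979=-1.80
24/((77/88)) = 192/7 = 27.43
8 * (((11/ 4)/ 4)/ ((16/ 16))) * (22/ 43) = 121/ 43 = 2.81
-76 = -76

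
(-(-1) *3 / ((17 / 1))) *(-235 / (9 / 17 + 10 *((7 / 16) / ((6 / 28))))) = -8460 / 4273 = -1.98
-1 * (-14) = 14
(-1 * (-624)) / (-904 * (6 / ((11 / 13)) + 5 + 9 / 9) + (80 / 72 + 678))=-3861 / 69022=-0.06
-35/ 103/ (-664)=35/ 68392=0.00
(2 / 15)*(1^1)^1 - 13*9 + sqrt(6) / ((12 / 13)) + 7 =-1648 / 15 + 13*sqrt(6) / 12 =-107.21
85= 85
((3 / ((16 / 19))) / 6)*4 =19 / 8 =2.38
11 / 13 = 0.85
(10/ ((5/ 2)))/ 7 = 4/ 7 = 0.57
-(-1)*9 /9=1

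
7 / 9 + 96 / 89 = 1487 / 801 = 1.86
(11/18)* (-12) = -22/3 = -7.33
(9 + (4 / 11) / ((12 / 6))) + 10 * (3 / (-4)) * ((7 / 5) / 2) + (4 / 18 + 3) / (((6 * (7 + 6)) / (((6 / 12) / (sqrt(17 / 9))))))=29 * sqrt(17) / 7956 + 173 / 44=3.95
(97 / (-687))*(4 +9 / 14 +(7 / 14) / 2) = -0.69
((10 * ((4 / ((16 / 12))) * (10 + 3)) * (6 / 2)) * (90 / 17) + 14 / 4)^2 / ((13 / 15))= 666037454415 / 15028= 44319766.73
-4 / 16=-1 / 4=-0.25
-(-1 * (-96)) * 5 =-480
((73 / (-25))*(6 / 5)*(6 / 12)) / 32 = -219 / 4000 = -0.05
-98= -98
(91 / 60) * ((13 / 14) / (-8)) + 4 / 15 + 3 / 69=987 / 7360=0.13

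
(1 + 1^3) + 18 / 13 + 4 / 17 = 3.62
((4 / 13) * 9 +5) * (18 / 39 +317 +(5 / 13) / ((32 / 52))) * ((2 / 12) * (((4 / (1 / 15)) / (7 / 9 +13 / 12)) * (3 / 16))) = 451059435 / 181168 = 2489.73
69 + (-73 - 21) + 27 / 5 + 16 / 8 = -88 / 5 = -17.60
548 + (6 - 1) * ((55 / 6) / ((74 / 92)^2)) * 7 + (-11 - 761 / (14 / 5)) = 43762391 / 57498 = 761.11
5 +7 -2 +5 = 15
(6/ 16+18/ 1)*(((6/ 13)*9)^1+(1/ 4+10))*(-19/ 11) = -2091957/ 4576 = -457.16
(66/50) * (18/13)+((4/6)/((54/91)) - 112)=-2870711/26325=-109.05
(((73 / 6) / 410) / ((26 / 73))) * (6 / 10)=5329 / 106600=0.05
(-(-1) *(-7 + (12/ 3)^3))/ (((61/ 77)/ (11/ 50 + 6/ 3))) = 487179/ 3050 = 159.73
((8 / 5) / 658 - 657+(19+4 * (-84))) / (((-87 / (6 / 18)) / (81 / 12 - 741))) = -2740.07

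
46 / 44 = 1.05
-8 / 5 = -1.60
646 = 646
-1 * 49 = -49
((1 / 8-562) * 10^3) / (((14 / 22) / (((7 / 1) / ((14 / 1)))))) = -6180625 / 14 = -441473.21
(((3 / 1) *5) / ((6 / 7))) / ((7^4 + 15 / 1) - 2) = 0.01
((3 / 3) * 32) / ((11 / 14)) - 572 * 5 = -31012 / 11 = -2819.27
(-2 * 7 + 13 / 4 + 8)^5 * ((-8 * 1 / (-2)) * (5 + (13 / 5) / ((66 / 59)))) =-4607.72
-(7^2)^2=-2401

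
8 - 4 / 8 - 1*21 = -27 / 2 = -13.50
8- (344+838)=-1174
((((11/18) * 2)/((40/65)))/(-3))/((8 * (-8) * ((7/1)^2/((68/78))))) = 187/1016064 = 0.00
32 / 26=16 / 13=1.23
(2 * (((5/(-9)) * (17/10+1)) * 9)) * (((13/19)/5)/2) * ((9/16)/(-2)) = 3159/6080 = 0.52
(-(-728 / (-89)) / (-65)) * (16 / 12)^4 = 14336 / 36045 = 0.40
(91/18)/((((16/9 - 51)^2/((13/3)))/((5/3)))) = 0.02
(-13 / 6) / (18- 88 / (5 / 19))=65 / 9492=0.01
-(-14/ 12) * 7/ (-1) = -8.17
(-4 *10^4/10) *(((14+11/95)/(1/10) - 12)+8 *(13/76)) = -9920000/19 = -522105.26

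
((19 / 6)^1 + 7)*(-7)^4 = 146461 / 6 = 24410.17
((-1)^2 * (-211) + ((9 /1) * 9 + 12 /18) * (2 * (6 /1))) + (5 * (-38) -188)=391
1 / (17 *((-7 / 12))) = -12 / 119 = -0.10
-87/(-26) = 87/26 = 3.35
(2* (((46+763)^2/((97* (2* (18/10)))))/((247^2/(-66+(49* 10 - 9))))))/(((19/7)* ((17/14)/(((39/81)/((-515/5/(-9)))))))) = 133088711350/408908181123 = 0.33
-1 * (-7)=7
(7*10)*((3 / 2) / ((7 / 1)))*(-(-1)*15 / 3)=75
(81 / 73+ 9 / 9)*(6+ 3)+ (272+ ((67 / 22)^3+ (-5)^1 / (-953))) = 236481797315 / 740770712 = 319.24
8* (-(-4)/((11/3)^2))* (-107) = -30816/121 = -254.68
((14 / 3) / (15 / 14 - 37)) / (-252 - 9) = 196 / 393849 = 0.00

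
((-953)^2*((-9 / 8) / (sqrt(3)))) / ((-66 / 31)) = 28154479*sqrt(3) / 176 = 277073.80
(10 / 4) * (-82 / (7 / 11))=-2255 / 7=-322.14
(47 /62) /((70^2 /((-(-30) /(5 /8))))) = 282 /37975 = 0.01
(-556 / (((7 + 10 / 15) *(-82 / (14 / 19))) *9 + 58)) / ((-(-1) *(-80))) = -973 / 1066900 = -0.00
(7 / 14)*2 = 1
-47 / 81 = -0.58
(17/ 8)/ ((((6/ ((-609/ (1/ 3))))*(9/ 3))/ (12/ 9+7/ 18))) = -106981/ 288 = -371.46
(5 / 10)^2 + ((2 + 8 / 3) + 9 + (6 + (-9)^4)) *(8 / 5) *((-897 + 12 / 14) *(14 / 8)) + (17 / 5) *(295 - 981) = -330290819 / 20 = -16514540.95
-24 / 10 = -12 / 5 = -2.40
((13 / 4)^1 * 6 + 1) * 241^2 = 2381321 / 2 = 1190660.50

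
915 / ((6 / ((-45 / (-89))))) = 77.11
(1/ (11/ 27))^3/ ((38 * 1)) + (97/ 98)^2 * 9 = 2236015575/ 242875556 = 9.21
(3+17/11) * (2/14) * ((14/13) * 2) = 200/143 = 1.40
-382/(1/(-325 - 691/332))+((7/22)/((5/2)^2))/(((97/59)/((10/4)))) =110652668693/885610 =124945.14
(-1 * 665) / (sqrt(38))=-35 * sqrt(38) / 2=-107.88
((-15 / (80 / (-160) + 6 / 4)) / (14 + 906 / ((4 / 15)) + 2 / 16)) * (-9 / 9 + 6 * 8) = -5640 / 27293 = -0.21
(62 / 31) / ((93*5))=2 / 465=0.00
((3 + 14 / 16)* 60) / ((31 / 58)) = 435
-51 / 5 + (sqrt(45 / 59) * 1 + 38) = 3 * sqrt(295) / 59 + 139 / 5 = 28.67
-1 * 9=-9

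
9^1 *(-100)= -900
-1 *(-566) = 566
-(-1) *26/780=1/30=0.03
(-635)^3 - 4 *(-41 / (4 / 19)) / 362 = -92689329971 / 362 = -256047872.85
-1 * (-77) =77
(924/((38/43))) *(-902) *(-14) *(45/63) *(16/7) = 409580160/19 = 21556850.53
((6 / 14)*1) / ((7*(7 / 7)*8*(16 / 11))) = 33 / 6272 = 0.01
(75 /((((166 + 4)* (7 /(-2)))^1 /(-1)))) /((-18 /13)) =-65 /714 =-0.09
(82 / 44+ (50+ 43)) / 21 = 2087 / 462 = 4.52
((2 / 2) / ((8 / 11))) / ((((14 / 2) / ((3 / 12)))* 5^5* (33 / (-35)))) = -1 / 60000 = -0.00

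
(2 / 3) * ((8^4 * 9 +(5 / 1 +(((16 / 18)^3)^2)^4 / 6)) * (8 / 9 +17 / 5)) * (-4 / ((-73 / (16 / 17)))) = 43591341076563652421706745758080 / 8018202624530301563974911081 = 5436.55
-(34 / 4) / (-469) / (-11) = -17 / 10318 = -0.00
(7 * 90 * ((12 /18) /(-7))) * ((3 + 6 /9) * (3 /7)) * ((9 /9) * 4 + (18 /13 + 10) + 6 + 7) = -243540 /91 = -2676.26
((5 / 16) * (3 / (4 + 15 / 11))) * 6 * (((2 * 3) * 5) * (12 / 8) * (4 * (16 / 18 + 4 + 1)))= 1111.65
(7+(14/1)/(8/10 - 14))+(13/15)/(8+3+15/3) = 15823/2640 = 5.99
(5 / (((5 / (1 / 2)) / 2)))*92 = 92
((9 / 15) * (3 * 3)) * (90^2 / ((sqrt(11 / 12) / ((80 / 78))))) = 1166400 * sqrt(33) / 143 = 46856.35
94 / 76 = 47 / 38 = 1.24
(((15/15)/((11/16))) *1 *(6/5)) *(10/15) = 64/55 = 1.16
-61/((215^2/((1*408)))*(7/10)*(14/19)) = -472872/453005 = -1.04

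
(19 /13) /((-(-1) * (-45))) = -0.03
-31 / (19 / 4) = -124 / 19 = -6.53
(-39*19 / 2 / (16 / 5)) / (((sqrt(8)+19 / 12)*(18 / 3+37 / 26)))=2745405 / 610652 - 866970*sqrt(2) / 152663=-3.54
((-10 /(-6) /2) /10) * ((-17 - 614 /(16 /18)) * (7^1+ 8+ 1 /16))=-682271 /768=-888.37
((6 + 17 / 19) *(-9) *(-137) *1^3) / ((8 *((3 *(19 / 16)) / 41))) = 4414962 / 361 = 12229.81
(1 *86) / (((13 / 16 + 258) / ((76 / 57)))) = 5504 / 12423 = 0.44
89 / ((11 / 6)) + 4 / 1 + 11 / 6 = 3589 / 66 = 54.38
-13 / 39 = -1 / 3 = -0.33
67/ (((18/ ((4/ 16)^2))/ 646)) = 21641/ 144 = 150.28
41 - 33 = 8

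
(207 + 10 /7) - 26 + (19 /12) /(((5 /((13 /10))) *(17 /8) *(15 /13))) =24445102 /133875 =182.60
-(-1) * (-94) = -94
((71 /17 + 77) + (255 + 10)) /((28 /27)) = 158895 /476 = 333.81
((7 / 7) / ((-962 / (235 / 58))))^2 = 55225 / 3113193616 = 0.00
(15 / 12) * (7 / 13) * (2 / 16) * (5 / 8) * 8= 175 / 416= 0.42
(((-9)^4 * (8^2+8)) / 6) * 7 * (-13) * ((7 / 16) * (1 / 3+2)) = -29255499 / 4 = -7313874.75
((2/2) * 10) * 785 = 7850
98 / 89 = 1.10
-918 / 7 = -131.14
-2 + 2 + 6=6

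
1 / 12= 0.08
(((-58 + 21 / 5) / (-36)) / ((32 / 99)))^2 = 8755681 / 409600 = 21.38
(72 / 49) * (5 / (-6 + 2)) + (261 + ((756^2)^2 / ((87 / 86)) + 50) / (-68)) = -229419558286535 / 48314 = -4748510955.14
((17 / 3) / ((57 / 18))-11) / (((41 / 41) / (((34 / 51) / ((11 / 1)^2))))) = -350 / 6897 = -0.05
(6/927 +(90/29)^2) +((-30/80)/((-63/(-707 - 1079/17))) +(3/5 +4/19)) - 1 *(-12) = 209904298223/11751276180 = 17.86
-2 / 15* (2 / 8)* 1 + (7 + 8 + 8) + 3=25.97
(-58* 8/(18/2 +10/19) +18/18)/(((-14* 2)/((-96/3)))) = -69080/1267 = -54.52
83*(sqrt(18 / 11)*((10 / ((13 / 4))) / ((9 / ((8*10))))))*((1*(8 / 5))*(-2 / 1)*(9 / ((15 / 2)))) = -339968*sqrt(22) / 143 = -11150.99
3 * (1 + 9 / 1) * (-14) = -420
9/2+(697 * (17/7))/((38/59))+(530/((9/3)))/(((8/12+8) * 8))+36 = 36948173/13832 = 2671.21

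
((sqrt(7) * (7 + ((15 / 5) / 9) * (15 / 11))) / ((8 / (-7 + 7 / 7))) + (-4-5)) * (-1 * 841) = 7569 + 103443 * sqrt(7) / 22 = 20009.20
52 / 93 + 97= 9073 / 93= 97.56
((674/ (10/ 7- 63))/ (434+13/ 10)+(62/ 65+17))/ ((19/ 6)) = 4372784362/ 772345535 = 5.66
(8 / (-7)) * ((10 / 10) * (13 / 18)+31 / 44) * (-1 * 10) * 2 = 22600 / 693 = 32.61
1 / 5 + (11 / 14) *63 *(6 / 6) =49.70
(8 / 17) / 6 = 4 / 51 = 0.08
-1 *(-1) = 1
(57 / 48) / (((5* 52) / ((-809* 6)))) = -46113 / 2080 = -22.17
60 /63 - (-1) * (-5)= -85 /21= -4.05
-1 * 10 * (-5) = 50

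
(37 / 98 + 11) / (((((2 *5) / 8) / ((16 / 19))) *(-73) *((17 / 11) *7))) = -78496 / 8087597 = -0.01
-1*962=-962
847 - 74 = 773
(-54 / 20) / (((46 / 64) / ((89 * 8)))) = -307584 / 115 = -2674.64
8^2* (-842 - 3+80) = -48960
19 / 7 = 2.71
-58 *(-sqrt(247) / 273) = 58 *sqrt(247) / 273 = 3.34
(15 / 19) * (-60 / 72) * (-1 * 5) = 125 / 38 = 3.29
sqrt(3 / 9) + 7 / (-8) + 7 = sqrt(3) / 3 + 49 / 8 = 6.70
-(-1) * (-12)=-12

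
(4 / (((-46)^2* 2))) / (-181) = -1 / 191498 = -0.00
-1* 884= -884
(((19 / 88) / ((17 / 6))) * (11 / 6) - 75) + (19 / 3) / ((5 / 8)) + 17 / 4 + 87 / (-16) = -268931 / 4080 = -65.91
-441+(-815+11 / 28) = -35157 / 28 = -1255.61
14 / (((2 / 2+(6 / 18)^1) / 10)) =105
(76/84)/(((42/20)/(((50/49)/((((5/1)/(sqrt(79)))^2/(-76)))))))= -2281520/21609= -105.58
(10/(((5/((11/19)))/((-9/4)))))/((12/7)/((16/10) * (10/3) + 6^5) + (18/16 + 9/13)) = -5841836/4075481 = -1.43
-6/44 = -3/22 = -0.14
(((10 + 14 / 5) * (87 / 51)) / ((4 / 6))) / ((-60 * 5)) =-232 / 2125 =-0.11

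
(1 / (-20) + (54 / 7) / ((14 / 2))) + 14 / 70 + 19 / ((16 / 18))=44349 / 1960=22.63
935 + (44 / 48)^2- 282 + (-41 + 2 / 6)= 88297 / 144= 613.17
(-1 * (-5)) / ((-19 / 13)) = -65 / 19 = -3.42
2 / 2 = 1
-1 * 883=-883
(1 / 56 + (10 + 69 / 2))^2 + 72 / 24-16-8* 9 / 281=1734747169 / 881216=1968.58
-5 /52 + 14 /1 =723 /52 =13.90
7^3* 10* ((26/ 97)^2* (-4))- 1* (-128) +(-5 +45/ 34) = -275568637/ 319906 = -861.41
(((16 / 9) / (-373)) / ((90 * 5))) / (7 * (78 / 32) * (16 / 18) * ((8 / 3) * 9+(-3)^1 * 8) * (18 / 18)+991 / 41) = -328 / 748527075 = -0.00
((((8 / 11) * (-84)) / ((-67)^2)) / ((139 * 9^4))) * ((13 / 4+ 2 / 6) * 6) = -4816 / 15010870347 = -0.00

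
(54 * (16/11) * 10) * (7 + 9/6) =73440/11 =6676.36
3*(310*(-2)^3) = -7440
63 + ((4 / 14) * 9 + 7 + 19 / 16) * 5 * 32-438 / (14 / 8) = 10739 / 7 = 1534.14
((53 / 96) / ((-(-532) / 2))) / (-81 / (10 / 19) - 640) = -265 / 101365152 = -0.00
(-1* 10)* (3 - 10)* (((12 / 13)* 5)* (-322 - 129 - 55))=-2125200 / 13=-163476.92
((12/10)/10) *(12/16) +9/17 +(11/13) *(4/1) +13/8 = 248803/44200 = 5.63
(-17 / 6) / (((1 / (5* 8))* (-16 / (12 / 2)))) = 85 / 2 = 42.50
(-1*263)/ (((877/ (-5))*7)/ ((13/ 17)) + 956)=17095/ 42223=0.40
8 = 8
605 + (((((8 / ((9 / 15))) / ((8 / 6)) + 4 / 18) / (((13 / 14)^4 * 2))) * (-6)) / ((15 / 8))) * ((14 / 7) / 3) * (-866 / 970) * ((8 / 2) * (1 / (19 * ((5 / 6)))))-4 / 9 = 35996250871703 / 59217663375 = 607.86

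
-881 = -881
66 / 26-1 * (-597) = 7794 / 13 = 599.54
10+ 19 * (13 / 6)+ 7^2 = 601 / 6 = 100.17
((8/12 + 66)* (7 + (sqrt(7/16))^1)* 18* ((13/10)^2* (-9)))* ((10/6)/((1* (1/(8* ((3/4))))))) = -1277640-45630* sqrt(7) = -1398365.63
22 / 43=0.51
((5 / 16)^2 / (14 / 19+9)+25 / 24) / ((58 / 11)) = 328735 / 1648128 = 0.20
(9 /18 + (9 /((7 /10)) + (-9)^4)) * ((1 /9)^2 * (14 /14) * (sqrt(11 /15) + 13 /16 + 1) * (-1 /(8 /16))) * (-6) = 184082 * sqrt(165) /2835 + 2669189 /1512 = 2599.40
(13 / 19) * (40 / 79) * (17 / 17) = 520 / 1501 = 0.35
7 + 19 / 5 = 10.80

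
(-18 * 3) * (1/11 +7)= -4212/11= -382.91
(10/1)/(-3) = -10/3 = -3.33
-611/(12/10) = -509.17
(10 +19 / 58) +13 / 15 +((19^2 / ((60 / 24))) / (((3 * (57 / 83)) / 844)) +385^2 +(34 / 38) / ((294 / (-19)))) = 2652325528 / 12789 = 207391.16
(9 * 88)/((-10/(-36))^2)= 256608/25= 10264.32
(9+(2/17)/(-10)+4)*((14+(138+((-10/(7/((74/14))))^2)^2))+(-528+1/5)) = 91495091768784/2450040425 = 37344.32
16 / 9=1.78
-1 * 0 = 0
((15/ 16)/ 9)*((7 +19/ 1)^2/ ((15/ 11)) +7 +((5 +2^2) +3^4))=8891/ 144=61.74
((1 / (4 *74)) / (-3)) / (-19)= 1 / 16872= 0.00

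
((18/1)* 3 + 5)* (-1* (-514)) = 30326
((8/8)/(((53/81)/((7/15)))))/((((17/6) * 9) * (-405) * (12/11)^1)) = -77/1216350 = -0.00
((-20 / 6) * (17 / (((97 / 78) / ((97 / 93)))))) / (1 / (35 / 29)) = -154700 / 2697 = -57.36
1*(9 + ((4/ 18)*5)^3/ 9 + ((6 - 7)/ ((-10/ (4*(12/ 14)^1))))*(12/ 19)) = 40877369/ 4363065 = 9.37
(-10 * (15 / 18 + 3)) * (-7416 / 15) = 18952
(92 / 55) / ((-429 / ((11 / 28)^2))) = -23 / 38220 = -0.00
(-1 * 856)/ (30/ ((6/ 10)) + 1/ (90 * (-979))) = -75422160/ 4405499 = -17.12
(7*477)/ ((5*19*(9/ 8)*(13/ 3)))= 8904/ 1235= 7.21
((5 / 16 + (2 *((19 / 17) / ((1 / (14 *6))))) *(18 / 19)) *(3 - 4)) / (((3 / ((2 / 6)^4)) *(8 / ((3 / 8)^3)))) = -48469 / 10027008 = -0.00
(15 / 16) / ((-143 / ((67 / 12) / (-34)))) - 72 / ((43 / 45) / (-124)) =125014870085 / 13380224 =9343.26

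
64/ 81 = 0.79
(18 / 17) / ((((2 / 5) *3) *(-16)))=-15 / 272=-0.06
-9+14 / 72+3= -209 / 36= -5.81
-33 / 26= -1.27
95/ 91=1.04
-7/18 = -0.39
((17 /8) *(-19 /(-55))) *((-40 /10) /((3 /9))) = -969 /110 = -8.81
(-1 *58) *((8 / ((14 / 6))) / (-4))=348 / 7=49.71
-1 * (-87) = 87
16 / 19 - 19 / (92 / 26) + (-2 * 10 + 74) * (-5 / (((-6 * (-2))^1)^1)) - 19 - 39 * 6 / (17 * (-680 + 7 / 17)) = -77424928 / 1682887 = -46.01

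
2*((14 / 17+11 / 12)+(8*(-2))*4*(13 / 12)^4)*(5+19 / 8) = -1755073 / 1377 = -1274.56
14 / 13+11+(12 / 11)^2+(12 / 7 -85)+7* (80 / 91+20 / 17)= -10413132 / 187187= -55.63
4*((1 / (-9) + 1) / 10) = 16 / 45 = 0.36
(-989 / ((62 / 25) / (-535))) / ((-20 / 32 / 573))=-195601867.74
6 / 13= 0.46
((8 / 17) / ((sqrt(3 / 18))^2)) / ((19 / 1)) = 48 / 323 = 0.15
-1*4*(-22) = 88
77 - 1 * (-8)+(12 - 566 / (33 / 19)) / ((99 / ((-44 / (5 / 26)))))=810.41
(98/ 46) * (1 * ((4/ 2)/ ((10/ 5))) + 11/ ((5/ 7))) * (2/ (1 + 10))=8036/ 1265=6.35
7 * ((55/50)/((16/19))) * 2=1463/80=18.29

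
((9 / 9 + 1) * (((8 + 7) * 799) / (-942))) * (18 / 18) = -25.45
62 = 62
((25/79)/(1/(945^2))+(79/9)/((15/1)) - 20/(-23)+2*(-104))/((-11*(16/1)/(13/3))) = -225128803601/32378940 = -6952.94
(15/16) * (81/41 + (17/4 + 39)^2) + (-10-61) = 17680559/10496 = 1684.50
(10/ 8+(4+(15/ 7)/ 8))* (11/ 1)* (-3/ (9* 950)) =-1133/ 53200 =-0.02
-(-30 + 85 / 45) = 253 / 9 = 28.11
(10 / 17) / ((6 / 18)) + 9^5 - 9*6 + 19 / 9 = 9026828 / 153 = 58998.88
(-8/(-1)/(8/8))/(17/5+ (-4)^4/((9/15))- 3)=0.02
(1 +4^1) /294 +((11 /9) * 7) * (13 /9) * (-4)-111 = -1273375 /7938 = -160.42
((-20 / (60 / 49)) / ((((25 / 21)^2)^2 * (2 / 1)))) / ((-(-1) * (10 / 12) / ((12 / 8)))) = -28588707 / 3906250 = -7.32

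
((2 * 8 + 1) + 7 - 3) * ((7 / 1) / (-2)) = -147 / 2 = -73.50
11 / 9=1.22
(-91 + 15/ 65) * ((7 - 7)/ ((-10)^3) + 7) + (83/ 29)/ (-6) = -1438319/ 2262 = -635.86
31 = 31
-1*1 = -1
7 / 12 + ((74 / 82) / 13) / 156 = 4045 / 6929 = 0.58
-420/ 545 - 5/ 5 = -193/ 109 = -1.77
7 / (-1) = -7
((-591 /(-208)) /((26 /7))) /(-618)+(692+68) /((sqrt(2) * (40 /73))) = -1379 /1114048+1387 * sqrt(2) /2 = 980.76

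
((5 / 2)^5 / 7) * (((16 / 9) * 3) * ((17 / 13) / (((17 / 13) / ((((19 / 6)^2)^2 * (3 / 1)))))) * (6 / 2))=407253125 / 6048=67336.83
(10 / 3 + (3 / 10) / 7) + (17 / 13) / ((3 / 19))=10609 / 910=11.66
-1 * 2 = -2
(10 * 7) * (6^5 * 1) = 544320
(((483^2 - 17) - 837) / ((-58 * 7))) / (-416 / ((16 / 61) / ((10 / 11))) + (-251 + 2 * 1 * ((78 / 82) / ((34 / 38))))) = 1755743 / 5185014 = 0.34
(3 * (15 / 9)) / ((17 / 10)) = 50 / 17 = 2.94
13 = 13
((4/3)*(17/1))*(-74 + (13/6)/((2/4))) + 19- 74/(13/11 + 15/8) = -3835637/2421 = -1584.32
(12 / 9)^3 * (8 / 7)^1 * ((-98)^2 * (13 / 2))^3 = 17793789355503616 / 27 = 659029235389022.81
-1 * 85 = -85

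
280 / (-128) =-35 / 16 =-2.19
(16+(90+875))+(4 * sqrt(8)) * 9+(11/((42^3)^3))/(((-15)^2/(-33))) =72 * sqrt(2)+29920847066724902279/30500353788710400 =1082.82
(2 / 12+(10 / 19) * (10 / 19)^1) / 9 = 961 / 19494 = 0.05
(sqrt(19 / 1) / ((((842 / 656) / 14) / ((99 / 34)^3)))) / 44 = 26.68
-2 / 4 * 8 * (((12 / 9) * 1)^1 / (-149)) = 16 / 447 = 0.04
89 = 89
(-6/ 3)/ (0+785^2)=-2/ 616225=-0.00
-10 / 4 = -5 / 2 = -2.50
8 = 8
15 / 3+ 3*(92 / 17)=361 / 17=21.24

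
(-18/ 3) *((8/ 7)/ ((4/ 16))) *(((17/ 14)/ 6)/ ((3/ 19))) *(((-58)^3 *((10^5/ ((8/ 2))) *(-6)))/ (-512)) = 98470587500/ 49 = 2009603826.53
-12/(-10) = 6/5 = 1.20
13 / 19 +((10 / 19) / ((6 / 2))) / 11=439 / 627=0.70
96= 96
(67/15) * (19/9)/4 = 1273/540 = 2.36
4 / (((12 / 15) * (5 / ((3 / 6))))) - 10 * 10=-99.50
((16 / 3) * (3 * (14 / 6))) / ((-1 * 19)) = -112 / 57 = -1.96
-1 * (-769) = 769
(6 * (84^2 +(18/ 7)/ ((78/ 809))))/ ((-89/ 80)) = -309371040/ 8099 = -38198.67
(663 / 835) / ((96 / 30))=663 / 2672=0.25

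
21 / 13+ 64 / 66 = 1109 / 429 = 2.59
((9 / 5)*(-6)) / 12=-9 / 10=-0.90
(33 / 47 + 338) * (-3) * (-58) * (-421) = -1166130426 / 47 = -24811285.66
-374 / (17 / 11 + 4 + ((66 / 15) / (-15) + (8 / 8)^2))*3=-462825 / 2579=-179.46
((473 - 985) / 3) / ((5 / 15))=-512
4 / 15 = 0.27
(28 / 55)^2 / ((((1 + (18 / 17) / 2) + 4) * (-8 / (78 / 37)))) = -64974 / 5260475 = -0.01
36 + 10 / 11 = 406 / 11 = 36.91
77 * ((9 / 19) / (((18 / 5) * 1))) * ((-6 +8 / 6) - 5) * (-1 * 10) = 55825 / 57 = 979.39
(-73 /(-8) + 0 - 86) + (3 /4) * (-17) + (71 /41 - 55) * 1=-46869 /328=-142.89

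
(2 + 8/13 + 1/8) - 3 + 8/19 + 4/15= 12689/29640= 0.43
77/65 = 1.18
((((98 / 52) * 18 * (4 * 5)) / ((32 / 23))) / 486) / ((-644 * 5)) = -7 / 22464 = -0.00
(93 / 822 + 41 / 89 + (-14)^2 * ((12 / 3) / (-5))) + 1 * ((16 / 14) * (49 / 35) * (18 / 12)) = -18756027 / 121930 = -153.83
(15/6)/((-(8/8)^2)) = -5/2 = -2.50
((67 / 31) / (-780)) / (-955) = 67 / 23091900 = 0.00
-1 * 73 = -73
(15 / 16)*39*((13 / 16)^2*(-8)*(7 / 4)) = -692055 / 2048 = -337.92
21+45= 66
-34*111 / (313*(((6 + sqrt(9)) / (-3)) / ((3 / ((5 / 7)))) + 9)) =-13209 / 9077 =-1.46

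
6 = 6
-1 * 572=-572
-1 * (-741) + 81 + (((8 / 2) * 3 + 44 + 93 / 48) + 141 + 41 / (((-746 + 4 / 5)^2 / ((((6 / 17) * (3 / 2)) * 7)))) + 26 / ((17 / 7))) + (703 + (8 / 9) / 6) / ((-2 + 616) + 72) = 37154140460621 / 35978762736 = 1032.67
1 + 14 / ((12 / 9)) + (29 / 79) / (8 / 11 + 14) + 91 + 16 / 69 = 15123439 / 147177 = 102.76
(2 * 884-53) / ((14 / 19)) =4655 / 2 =2327.50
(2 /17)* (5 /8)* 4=5 /17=0.29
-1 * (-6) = 6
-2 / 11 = -0.18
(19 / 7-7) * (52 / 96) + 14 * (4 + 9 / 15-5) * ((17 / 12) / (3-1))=-2641 / 420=-6.29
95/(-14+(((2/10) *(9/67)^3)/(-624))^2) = -9294779684629088000/1369757006155806551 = -6.79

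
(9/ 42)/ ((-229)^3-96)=-0.00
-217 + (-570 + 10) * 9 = -5257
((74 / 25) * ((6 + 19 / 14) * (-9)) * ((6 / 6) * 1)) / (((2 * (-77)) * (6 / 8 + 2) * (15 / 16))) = 365856 / 741125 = 0.49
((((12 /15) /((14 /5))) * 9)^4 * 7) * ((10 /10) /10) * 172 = 9027936 /1715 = 5264.10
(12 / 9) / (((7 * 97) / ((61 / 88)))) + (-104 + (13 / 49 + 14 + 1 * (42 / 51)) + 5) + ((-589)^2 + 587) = 1852766118191 / 5332866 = 347424.09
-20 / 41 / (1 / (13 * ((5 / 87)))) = -1300 / 3567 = -0.36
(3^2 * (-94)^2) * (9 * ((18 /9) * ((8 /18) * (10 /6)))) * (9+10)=20146080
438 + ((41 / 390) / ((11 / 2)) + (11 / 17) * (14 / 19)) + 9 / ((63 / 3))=438.92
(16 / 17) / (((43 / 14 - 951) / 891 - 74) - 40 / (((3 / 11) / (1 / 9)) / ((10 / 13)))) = -2594592 / 241490287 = -0.01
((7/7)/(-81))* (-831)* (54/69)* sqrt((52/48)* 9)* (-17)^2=80053* sqrt(39)/69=7245.37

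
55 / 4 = 13.75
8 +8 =16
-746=-746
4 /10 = 2 /5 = 0.40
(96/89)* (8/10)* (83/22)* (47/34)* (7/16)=163842/83215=1.97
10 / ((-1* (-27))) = 10 / 27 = 0.37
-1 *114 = -114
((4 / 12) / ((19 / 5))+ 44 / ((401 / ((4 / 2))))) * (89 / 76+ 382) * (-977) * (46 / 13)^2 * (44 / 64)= -387460044109061 / 391433744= -989848.35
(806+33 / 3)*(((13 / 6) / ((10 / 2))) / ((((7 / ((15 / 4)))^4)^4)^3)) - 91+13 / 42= -1582335009595396218880143629429961058803987286501267336789445390280248807 / 17447642531643981094948836931792693241065504175875363188714006764322816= -90.69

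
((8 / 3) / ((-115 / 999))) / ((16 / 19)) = -6327 / 230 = -27.51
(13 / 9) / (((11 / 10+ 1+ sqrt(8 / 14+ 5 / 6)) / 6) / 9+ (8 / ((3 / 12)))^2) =9057828780 / 6421547710631 - 3900*sqrt(2478) / 6421547710631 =0.00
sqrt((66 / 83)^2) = 66 / 83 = 0.80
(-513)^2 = 263169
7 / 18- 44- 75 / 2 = -730 / 9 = -81.11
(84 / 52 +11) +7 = 255 / 13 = 19.62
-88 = -88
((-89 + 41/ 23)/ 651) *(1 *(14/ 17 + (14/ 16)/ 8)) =-8555/ 68448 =-0.12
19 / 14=1.36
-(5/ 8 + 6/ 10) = -1.22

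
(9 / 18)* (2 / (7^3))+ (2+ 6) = 2745 / 343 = 8.00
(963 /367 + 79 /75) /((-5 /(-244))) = 24697192 /137625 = 179.45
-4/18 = -2/9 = -0.22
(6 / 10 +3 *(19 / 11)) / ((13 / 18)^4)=33382368 / 1570855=21.25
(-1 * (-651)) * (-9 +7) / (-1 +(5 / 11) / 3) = 3069 / 2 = 1534.50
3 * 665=1995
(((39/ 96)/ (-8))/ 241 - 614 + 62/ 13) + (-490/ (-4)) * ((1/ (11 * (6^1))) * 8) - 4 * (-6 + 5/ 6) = -15184871881/ 26467584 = -573.72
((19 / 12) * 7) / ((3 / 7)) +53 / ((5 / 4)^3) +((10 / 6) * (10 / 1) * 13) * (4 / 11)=6523357 / 49500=131.78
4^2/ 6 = 2.67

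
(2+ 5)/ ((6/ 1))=7/ 6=1.17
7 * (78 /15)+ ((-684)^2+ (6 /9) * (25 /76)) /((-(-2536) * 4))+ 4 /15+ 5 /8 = 96460289 /1156416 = 83.41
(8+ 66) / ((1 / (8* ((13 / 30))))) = 256.53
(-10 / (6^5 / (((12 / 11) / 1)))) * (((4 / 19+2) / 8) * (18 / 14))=-0.00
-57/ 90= -19/ 30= -0.63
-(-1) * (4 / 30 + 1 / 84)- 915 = -384239 / 420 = -914.85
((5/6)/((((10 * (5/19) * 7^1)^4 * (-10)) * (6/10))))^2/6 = 16983563041/70042332150000000000000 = 0.00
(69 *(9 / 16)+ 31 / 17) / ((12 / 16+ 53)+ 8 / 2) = 1579 / 2244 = 0.70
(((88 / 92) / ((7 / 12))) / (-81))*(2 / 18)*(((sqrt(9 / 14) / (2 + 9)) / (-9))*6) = 8*sqrt(14) / 273861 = 0.00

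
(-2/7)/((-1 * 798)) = 1/2793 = 0.00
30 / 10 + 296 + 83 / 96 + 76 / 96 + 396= 22293 / 32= 696.66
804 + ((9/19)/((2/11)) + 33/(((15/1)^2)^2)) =517236043/641250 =806.61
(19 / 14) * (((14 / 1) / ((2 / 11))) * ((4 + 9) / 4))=339.62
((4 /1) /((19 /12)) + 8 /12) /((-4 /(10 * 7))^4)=136556875 /456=299466.83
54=54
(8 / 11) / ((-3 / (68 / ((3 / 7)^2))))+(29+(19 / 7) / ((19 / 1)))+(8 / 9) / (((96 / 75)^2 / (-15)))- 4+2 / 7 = -19282553 / 266112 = -72.46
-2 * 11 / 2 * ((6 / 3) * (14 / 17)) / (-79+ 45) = 0.53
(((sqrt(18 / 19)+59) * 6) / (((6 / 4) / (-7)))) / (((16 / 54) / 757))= -8441307 / 2 - 429219 * sqrt(38) / 38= -4290282.02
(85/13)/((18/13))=85/18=4.72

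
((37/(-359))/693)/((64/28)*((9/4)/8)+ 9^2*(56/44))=-74/51615225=-0.00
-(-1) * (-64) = -64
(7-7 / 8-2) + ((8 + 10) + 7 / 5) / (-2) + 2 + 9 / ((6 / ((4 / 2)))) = -23 / 40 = -0.58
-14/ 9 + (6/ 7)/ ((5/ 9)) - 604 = -190264/ 315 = -604.01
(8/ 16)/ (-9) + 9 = 161/ 18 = 8.94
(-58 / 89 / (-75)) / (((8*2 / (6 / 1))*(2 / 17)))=0.03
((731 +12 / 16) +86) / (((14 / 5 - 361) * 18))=-16355 / 128952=-0.13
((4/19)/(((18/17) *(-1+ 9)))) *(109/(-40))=-1853/27360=-0.07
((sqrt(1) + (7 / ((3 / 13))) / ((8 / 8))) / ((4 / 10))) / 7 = 235 / 21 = 11.19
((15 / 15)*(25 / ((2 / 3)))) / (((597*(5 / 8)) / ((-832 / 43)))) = -16640 / 8557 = -1.94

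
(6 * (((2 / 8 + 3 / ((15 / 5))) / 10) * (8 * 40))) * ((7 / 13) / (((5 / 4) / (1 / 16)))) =6.46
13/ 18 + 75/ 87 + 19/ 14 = 5374/ 1827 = 2.94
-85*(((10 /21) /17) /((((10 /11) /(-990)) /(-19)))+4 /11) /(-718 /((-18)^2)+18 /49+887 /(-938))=144195986970 /8173847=17641.14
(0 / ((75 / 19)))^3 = 0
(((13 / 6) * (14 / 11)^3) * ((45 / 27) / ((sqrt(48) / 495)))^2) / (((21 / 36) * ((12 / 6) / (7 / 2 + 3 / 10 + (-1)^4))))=2866500 / 11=260590.91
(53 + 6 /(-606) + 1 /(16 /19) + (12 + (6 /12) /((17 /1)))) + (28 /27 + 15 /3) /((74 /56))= 1942402369 /27444528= 70.78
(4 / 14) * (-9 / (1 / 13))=-234 / 7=-33.43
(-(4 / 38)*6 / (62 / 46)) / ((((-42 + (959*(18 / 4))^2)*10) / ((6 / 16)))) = -69 / 73128269795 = -0.00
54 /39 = 18 /13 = 1.38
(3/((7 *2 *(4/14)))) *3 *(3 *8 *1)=54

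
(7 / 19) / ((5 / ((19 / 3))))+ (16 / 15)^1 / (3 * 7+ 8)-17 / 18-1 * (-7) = 17119 / 2610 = 6.56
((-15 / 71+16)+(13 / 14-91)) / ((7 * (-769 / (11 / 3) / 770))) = 44671385 / 1146579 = 38.96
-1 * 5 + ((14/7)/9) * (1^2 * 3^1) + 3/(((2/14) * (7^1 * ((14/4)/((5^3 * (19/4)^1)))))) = 21193/42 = 504.60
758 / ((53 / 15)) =11370 / 53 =214.53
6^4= 1296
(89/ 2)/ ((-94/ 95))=-8455/ 188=-44.97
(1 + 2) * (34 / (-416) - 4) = -2547 / 208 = -12.25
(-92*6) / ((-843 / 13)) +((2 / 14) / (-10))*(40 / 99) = 1656532 / 194733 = 8.51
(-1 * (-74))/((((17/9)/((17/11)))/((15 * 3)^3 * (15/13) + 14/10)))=4551754356/715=6366090.01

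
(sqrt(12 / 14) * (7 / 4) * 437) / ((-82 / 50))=-10925 * sqrt(42) / 164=-431.72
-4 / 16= -1 / 4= -0.25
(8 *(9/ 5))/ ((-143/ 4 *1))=-288/ 715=-0.40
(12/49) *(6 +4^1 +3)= 156/49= 3.18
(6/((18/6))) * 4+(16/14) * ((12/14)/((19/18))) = 8312/931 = 8.93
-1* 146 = -146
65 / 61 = 1.07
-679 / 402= -1.69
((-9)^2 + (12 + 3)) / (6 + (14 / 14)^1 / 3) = 288 / 19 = 15.16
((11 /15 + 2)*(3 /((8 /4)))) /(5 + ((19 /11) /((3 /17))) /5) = 33 /56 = 0.59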